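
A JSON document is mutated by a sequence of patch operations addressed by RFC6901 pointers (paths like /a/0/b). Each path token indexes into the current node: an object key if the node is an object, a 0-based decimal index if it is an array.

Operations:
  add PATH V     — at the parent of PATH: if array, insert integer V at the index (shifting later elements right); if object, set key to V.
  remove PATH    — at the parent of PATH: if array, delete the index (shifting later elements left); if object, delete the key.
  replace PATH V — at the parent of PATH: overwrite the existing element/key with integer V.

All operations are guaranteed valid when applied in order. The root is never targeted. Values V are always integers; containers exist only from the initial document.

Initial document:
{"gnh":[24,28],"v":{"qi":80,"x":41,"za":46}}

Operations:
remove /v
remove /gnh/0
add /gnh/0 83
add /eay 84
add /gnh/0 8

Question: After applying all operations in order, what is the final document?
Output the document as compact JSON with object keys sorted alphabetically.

Answer: {"eay":84,"gnh":[8,83,28]}

Derivation:
After op 1 (remove /v): {"gnh":[24,28]}
After op 2 (remove /gnh/0): {"gnh":[28]}
After op 3 (add /gnh/0 83): {"gnh":[83,28]}
After op 4 (add /eay 84): {"eay":84,"gnh":[83,28]}
After op 5 (add /gnh/0 8): {"eay":84,"gnh":[8,83,28]}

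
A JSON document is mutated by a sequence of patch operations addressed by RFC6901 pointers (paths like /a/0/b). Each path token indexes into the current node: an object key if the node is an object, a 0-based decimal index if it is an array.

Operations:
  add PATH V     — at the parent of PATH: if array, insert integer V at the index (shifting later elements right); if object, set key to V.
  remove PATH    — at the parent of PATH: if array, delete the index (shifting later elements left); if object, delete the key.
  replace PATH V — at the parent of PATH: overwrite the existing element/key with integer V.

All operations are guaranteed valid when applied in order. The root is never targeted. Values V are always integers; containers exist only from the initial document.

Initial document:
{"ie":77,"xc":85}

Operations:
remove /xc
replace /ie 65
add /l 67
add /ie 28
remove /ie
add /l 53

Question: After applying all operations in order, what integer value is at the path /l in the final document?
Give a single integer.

After op 1 (remove /xc): {"ie":77}
After op 2 (replace /ie 65): {"ie":65}
After op 3 (add /l 67): {"ie":65,"l":67}
After op 4 (add /ie 28): {"ie":28,"l":67}
After op 5 (remove /ie): {"l":67}
After op 6 (add /l 53): {"l":53}
Value at /l: 53

Answer: 53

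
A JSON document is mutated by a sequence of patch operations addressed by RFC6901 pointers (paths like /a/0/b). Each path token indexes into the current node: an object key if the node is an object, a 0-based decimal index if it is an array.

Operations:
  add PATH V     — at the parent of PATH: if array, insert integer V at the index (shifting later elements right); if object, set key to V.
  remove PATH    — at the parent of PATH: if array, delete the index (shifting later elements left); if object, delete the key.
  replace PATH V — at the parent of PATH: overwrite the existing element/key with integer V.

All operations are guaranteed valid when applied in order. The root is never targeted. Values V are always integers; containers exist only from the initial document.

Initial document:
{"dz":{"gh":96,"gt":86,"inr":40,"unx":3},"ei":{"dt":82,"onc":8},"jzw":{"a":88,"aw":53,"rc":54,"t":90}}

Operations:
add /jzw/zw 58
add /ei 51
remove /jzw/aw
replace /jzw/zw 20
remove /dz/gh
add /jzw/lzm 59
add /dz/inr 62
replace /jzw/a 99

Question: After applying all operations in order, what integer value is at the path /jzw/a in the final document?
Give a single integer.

Answer: 99

Derivation:
After op 1 (add /jzw/zw 58): {"dz":{"gh":96,"gt":86,"inr":40,"unx":3},"ei":{"dt":82,"onc":8},"jzw":{"a":88,"aw":53,"rc":54,"t":90,"zw":58}}
After op 2 (add /ei 51): {"dz":{"gh":96,"gt":86,"inr":40,"unx":3},"ei":51,"jzw":{"a":88,"aw":53,"rc":54,"t":90,"zw":58}}
After op 3 (remove /jzw/aw): {"dz":{"gh":96,"gt":86,"inr":40,"unx":3},"ei":51,"jzw":{"a":88,"rc":54,"t":90,"zw":58}}
After op 4 (replace /jzw/zw 20): {"dz":{"gh":96,"gt":86,"inr":40,"unx":3},"ei":51,"jzw":{"a":88,"rc":54,"t":90,"zw":20}}
After op 5 (remove /dz/gh): {"dz":{"gt":86,"inr":40,"unx":3},"ei":51,"jzw":{"a":88,"rc":54,"t":90,"zw":20}}
After op 6 (add /jzw/lzm 59): {"dz":{"gt":86,"inr":40,"unx":3},"ei":51,"jzw":{"a":88,"lzm":59,"rc":54,"t":90,"zw":20}}
After op 7 (add /dz/inr 62): {"dz":{"gt":86,"inr":62,"unx":3},"ei":51,"jzw":{"a":88,"lzm":59,"rc":54,"t":90,"zw":20}}
After op 8 (replace /jzw/a 99): {"dz":{"gt":86,"inr":62,"unx":3},"ei":51,"jzw":{"a":99,"lzm":59,"rc":54,"t":90,"zw":20}}
Value at /jzw/a: 99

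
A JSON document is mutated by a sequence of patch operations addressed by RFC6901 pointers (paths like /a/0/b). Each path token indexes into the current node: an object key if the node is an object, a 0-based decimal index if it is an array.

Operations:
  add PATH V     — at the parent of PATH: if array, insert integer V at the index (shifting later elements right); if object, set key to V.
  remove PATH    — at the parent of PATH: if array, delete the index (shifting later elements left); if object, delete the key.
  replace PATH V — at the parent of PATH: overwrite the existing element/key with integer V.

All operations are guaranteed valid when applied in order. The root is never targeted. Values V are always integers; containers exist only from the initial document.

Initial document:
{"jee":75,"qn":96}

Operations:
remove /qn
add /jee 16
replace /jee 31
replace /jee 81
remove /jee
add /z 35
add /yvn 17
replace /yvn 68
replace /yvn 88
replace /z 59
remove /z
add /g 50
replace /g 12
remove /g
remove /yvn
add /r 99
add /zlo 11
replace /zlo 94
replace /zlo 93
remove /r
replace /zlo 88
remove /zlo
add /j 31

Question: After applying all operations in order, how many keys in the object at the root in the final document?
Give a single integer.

After op 1 (remove /qn): {"jee":75}
After op 2 (add /jee 16): {"jee":16}
After op 3 (replace /jee 31): {"jee":31}
After op 4 (replace /jee 81): {"jee":81}
After op 5 (remove /jee): {}
After op 6 (add /z 35): {"z":35}
After op 7 (add /yvn 17): {"yvn":17,"z":35}
After op 8 (replace /yvn 68): {"yvn":68,"z":35}
After op 9 (replace /yvn 88): {"yvn":88,"z":35}
After op 10 (replace /z 59): {"yvn":88,"z":59}
After op 11 (remove /z): {"yvn":88}
After op 12 (add /g 50): {"g":50,"yvn":88}
After op 13 (replace /g 12): {"g":12,"yvn":88}
After op 14 (remove /g): {"yvn":88}
After op 15 (remove /yvn): {}
After op 16 (add /r 99): {"r":99}
After op 17 (add /zlo 11): {"r":99,"zlo":11}
After op 18 (replace /zlo 94): {"r":99,"zlo":94}
After op 19 (replace /zlo 93): {"r":99,"zlo":93}
After op 20 (remove /r): {"zlo":93}
After op 21 (replace /zlo 88): {"zlo":88}
After op 22 (remove /zlo): {}
After op 23 (add /j 31): {"j":31}
Size at the root: 1

Answer: 1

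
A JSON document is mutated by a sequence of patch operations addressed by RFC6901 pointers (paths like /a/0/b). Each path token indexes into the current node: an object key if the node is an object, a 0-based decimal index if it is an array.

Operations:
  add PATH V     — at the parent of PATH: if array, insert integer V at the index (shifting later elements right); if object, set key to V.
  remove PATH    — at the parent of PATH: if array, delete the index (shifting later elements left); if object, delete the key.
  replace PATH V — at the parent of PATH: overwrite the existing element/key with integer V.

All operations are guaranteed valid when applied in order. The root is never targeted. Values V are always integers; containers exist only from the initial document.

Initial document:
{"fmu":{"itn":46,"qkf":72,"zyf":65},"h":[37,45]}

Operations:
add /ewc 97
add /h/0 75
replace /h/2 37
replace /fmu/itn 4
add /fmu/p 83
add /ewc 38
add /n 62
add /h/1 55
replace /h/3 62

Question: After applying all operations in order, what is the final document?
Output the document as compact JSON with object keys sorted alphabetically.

Answer: {"ewc":38,"fmu":{"itn":4,"p":83,"qkf":72,"zyf":65},"h":[75,55,37,62],"n":62}

Derivation:
After op 1 (add /ewc 97): {"ewc":97,"fmu":{"itn":46,"qkf":72,"zyf":65},"h":[37,45]}
After op 2 (add /h/0 75): {"ewc":97,"fmu":{"itn":46,"qkf":72,"zyf":65},"h":[75,37,45]}
After op 3 (replace /h/2 37): {"ewc":97,"fmu":{"itn":46,"qkf":72,"zyf":65},"h":[75,37,37]}
After op 4 (replace /fmu/itn 4): {"ewc":97,"fmu":{"itn":4,"qkf":72,"zyf":65},"h":[75,37,37]}
After op 5 (add /fmu/p 83): {"ewc":97,"fmu":{"itn":4,"p":83,"qkf":72,"zyf":65},"h":[75,37,37]}
After op 6 (add /ewc 38): {"ewc":38,"fmu":{"itn":4,"p":83,"qkf":72,"zyf":65},"h":[75,37,37]}
After op 7 (add /n 62): {"ewc":38,"fmu":{"itn":4,"p":83,"qkf":72,"zyf":65},"h":[75,37,37],"n":62}
After op 8 (add /h/1 55): {"ewc":38,"fmu":{"itn":4,"p":83,"qkf":72,"zyf":65},"h":[75,55,37,37],"n":62}
After op 9 (replace /h/3 62): {"ewc":38,"fmu":{"itn":4,"p":83,"qkf":72,"zyf":65},"h":[75,55,37,62],"n":62}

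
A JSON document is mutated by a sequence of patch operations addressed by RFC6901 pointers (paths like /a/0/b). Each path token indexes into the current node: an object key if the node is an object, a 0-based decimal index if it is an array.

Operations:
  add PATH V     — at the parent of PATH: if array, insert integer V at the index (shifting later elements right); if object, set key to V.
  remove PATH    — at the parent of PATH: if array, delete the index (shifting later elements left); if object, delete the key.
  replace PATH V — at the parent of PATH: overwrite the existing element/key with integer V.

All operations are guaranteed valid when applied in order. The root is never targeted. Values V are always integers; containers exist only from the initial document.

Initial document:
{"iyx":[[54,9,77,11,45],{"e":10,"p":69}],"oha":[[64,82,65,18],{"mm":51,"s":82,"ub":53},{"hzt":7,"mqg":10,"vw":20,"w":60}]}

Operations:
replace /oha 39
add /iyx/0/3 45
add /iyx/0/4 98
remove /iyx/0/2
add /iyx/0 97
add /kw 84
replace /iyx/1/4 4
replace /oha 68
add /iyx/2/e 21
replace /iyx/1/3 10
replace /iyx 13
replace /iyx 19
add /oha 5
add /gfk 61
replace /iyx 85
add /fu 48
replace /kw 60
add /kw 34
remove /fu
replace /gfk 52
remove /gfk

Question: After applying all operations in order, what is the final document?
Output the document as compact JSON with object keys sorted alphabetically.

After op 1 (replace /oha 39): {"iyx":[[54,9,77,11,45],{"e":10,"p":69}],"oha":39}
After op 2 (add /iyx/0/3 45): {"iyx":[[54,9,77,45,11,45],{"e":10,"p":69}],"oha":39}
After op 3 (add /iyx/0/4 98): {"iyx":[[54,9,77,45,98,11,45],{"e":10,"p":69}],"oha":39}
After op 4 (remove /iyx/0/2): {"iyx":[[54,9,45,98,11,45],{"e":10,"p":69}],"oha":39}
After op 5 (add /iyx/0 97): {"iyx":[97,[54,9,45,98,11,45],{"e":10,"p":69}],"oha":39}
After op 6 (add /kw 84): {"iyx":[97,[54,9,45,98,11,45],{"e":10,"p":69}],"kw":84,"oha":39}
After op 7 (replace /iyx/1/4 4): {"iyx":[97,[54,9,45,98,4,45],{"e":10,"p":69}],"kw":84,"oha":39}
After op 8 (replace /oha 68): {"iyx":[97,[54,9,45,98,4,45],{"e":10,"p":69}],"kw":84,"oha":68}
After op 9 (add /iyx/2/e 21): {"iyx":[97,[54,9,45,98,4,45],{"e":21,"p":69}],"kw":84,"oha":68}
After op 10 (replace /iyx/1/3 10): {"iyx":[97,[54,9,45,10,4,45],{"e":21,"p":69}],"kw":84,"oha":68}
After op 11 (replace /iyx 13): {"iyx":13,"kw":84,"oha":68}
After op 12 (replace /iyx 19): {"iyx":19,"kw":84,"oha":68}
After op 13 (add /oha 5): {"iyx":19,"kw":84,"oha":5}
After op 14 (add /gfk 61): {"gfk":61,"iyx":19,"kw":84,"oha":5}
After op 15 (replace /iyx 85): {"gfk":61,"iyx":85,"kw":84,"oha":5}
After op 16 (add /fu 48): {"fu":48,"gfk":61,"iyx":85,"kw":84,"oha":5}
After op 17 (replace /kw 60): {"fu":48,"gfk":61,"iyx":85,"kw":60,"oha":5}
After op 18 (add /kw 34): {"fu":48,"gfk":61,"iyx":85,"kw":34,"oha":5}
After op 19 (remove /fu): {"gfk":61,"iyx":85,"kw":34,"oha":5}
After op 20 (replace /gfk 52): {"gfk":52,"iyx":85,"kw":34,"oha":5}
After op 21 (remove /gfk): {"iyx":85,"kw":34,"oha":5}

Answer: {"iyx":85,"kw":34,"oha":5}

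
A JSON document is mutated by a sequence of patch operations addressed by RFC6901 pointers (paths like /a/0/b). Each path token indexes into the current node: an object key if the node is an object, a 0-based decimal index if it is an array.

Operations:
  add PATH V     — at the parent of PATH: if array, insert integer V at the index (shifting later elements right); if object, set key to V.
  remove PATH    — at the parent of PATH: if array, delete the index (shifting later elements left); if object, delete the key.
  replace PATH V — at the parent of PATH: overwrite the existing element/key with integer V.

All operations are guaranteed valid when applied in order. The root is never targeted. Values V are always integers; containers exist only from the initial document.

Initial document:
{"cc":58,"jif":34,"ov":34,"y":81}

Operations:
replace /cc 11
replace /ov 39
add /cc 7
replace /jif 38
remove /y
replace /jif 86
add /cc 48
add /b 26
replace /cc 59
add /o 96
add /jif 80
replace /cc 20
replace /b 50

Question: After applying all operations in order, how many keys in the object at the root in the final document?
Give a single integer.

Answer: 5

Derivation:
After op 1 (replace /cc 11): {"cc":11,"jif":34,"ov":34,"y":81}
After op 2 (replace /ov 39): {"cc":11,"jif":34,"ov":39,"y":81}
After op 3 (add /cc 7): {"cc":7,"jif":34,"ov":39,"y":81}
After op 4 (replace /jif 38): {"cc":7,"jif":38,"ov":39,"y":81}
After op 5 (remove /y): {"cc":7,"jif":38,"ov":39}
After op 6 (replace /jif 86): {"cc":7,"jif":86,"ov":39}
After op 7 (add /cc 48): {"cc":48,"jif":86,"ov":39}
After op 8 (add /b 26): {"b":26,"cc":48,"jif":86,"ov":39}
After op 9 (replace /cc 59): {"b":26,"cc":59,"jif":86,"ov":39}
After op 10 (add /o 96): {"b":26,"cc":59,"jif":86,"o":96,"ov":39}
After op 11 (add /jif 80): {"b":26,"cc":59,"jif":80,"o":96,"ov":39}
After op 12 (replace /cc 20): {"b":26,"cc":20,"jif":80,"o":96,"ov":39}
After op 13 (replace /b 50): {"b":50,"cc":20,"jif":80,"o":96,"ov":39}
Size at the root: 5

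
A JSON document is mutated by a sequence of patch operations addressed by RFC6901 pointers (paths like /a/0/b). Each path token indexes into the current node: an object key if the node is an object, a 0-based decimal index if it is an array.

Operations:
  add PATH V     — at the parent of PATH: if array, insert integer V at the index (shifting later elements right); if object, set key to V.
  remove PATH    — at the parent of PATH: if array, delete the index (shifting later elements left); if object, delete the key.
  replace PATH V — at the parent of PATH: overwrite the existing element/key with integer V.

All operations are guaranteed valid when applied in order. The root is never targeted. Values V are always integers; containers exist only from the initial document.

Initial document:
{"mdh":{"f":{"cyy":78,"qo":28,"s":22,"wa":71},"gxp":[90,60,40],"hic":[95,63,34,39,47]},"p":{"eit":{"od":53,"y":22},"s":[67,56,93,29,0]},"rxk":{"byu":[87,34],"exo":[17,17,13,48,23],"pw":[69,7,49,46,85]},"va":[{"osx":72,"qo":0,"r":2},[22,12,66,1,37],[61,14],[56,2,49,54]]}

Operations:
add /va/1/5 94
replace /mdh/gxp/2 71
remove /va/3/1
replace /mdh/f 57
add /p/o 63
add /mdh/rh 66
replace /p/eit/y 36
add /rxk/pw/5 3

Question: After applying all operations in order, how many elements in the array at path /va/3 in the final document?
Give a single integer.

Answer: 3

Derivation:
After op 1 (add /va/1/5 94): {"mdh":{"f":{"cyy":78,"qo":28,"s":22,"wa":71},"gxp":[90,60,40],"hic":[95,63,34,39,47]},"p":{"eit":{"od":53,"y":22},"s":[67,56,93,29,0]},"rxk":{"byu":[87,34],"exo":[17,17,13,48,23],"pw":[69,7,49,46,85]},"va":[{"osx":72,"qo":0,"r":2},[22,12,66,1,37,94],[61,14],[56,2,49,54]]}
After op 2 (replace /mdh/gxp/2 71): {"mdh":{"f":{"cyy":78,"qo":28,"s":22,"wa":71},"gxp":[90,60,71],"hic":[95,63,34,39,47]},"p":{"eit":{"od":53,"y":22},"s":[67,56,93,29,0]},"rxk":{"byu":[87,34],"exo":[17,17,13,48,23],"pw":[69,7,49,46,85]},"va":[{"osx":72,"qo":0,"r":2},[22,12,66,1,37,94],[61,14],[56,2,49,54]]}
After op 3 (remove /va/3/1): {"mdh":{"f":{"cyy":78,"qo":28,"s":22,"wa":71},"gxp":[90,60,71],"hic":[95,63,34,39,47]},"p":{"eit":{"od":53,"y":22},"s":[67,56,93,29,0]},"rxk":{"byu":[87,34],"exo":[17,17,13,48,23],"pw":[69,7,49,46,85]},"va":[{"osx":72,"qo":0,"r":2},[22,12,66,1,37,94],[61,14],[56,49,54]]}
After op 4 (replace /mdh/f 57): {"mdh":{"f":57,"gxp":[90,60,71],"hic":[95,63,34,39,47]},"p":{"eit":{"od":53,"y":22},"s":[67,56,93,29,0]},"rxk":{"byu":[87,34],"exo":[17,17,13,48,23],"pw":[69,7,49,46,85]},"va":[{"osx":72,"qo":0,"r":2},[22,12,66,1,37,94],[61,14],[56,49,54]]}
After op 5 (add /p/o 63): {"mdh":{"f":57,"gxp":[90,60,71],"hic":[95,63,34,39,47]},"p":{"eit":{"od":53,"y":22},"o":63,"s":[67,56,93,29,0]},"rxk":{"byu":[87,34],"exo":[17,17,13,48,23],"pw":[69,7,49,46,85]},"va":[{"osx":72,"qo":0,"r":2},[22,12,66,1,37,94],[61,14],[56,49,54]]}
After op 6 (add /mdh/rh 66): {"mdh":{"f":57,"gxp":[90,60,71],"hic":[95,63,34,39,47],"rh":66},"p":{"eit":{"od":53,"y":22},"o":63,"s":[67,56,93,29,0]},"rxk":{"byu":[87,34],"exo":[17,17,13,48,23],"pw":[69,7,49,46,85]},"va":[{"osx":72,"qo":0,"r":2},[22,12,66,1,37,94],[61,14],[56,49,54]]}
After op 7 (replace /p/eit/y 36): {"mdh":{"f":57,"gxp":[90,60,71],"hic":[95,63,34,39,47],"rh":66},"p":{"eit":{"od":53,"y":36},"o":63,"s":[67,56,93,29,0]},"rxk":{"byu":[87,34],"exo":[17,17,13,48,23],"pw":[69,7,49,46,85]},"va":[{"osx":72,"qo":0,"r":2},[22,12,66,1,37,94],[61,14],[56,49,54]]}
After op 8 (add /rxk/pw/5 3): {"mdh":{"f":57,"gxp":[90,60,71],"hic":[95,63,34,39,47],"rh":66},"p":{"eit":{"od":53,"y":36},"o":63,"s":[67,56,93,29,0]},"rxk":{"byu":[87,34],"exo":[17,17,13,48,23],"pw":[69,7,49,46,85,3]},"va":[{"osx":72,"qo":0,"r":2},[22,12,66,1,37,94],[61,14],[56,49,54]]}
Size at path /va/3: 3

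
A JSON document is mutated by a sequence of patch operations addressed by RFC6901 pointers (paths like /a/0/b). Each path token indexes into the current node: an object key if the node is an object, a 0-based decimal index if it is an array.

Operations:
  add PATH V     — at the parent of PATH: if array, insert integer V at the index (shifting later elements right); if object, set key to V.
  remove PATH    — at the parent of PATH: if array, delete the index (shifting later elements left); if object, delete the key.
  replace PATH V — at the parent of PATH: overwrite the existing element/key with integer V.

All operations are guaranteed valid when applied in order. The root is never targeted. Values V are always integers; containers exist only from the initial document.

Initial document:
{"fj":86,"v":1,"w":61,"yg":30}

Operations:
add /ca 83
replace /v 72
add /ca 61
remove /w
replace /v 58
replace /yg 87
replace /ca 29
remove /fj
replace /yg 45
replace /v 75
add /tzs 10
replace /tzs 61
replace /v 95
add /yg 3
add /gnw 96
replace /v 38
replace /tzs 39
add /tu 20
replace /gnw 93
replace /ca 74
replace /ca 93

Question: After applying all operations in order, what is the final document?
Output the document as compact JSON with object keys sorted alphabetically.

Answer: {"ca":93,"gnw":93,"tu":20,"tzs":39,"v":38,"yg":3}

Derivation:
After op 1 (add /ca 83): {"ca":83,"fj":86,"v":1,"w":61,"yg":30}
After op 2 (replace /v 72): {"ca":83,"fj":86,"v":72,"w":61,"yg":30}
After op 3 (add /ca 61): {"ca":61,"fj":86,"v":72,"w":61,"yg":30}
After op 4 (remove /w): {"ca":61,"fj":86,"v":72,"yg":30}
After op 5 (replace /v 58): {"ca":61,"fj":86,"v":58,"yg":30}
After op 6 (replace /yg 87): {"ca":61,"fj":86,"v":58,"yg":87}
After op 7 (replace /ca 29): {"ca":29,"fj":86,"v":58,"yg":87}
After op 8 (remove /fj): {"ca":29,"v":58,"yg":87}
After op 9 (replace /yg 45): {"ca":29,"v":58,"yg":45}
After op 10 (replace /v 75): {"ca":29,"v":75,"yg":45}
After op 11 (add /tzs 10): {"ca":29,"tzs":10,"v":75,"yg":45}
After op 12 (replace /tzs 61): {"ca":29,"tzs":61,"v":75,"yg":45}
After op 13 (replace /v 95): {"ca":29,"tzs":61,"v":95,"yg":45}
After op 14 (add /yg 3): {"ca":29,"tzs":61,"v":95,"yg":3}
After op 15 (add /gnw 96): {"ca":29,"gnw":96,"tzs":61,"v":95,"yg":3}
After op 16 (replace /v 38): {"ca":29,"gnw":96,"tzs":61,"v":38,"yg":3}
After op 17 (replace /tzs 39): {"ca":29,"gnw":96,"tzs":39,"v":38,"yg":3}
After op 18 (add /tu 20): {"ca":29,"gnw":96,"tu":20,"tzs":39,"v":38,"yg":3}
After op 19 (replace /gnw 93): {"ca":29,"gnw":93,"tu":20,"tzs":39,"v":38,"yg":3}
After op 20 (replace /ca 74): {"ca":74,"gnw":93,"tu":20,"tzs":39,"v":38,"yg":3}
After op 21 (replace /ca 93): {"ca":93,"gnw":93,"tu":20,"tzs":39,"v":38,"yg":3}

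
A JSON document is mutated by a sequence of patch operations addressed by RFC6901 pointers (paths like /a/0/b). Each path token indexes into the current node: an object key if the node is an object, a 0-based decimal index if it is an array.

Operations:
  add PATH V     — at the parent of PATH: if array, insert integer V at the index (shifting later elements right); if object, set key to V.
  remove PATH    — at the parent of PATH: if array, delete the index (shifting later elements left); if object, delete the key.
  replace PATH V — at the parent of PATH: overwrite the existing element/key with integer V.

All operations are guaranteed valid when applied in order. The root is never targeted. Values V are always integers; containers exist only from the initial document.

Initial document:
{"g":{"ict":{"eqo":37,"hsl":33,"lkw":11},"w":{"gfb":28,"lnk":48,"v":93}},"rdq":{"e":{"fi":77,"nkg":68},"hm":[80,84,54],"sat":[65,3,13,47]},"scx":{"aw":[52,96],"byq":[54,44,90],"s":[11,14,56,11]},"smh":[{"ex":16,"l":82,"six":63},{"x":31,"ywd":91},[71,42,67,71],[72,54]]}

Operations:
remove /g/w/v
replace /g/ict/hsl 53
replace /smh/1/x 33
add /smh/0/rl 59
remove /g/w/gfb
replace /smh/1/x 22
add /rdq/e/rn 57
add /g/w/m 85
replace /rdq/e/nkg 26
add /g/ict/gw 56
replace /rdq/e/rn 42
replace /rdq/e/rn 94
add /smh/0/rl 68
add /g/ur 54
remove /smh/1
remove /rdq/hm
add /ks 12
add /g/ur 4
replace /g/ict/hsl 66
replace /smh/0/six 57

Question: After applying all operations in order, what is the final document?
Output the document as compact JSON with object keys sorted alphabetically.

Answer: {"g":{"ict":{"eqo":37,"gw":56,"hsl":66,"lkw":11},"ur":4,"w":{"lnk":48,"m":85}},"ks":12,"rdq":{"e":{"fi":77,"nkg":26,"rn":94},"sat":[65,3,13,47]},"scx":{"aw":[52,96],"byq":[54,44,90],"s":[11,14,56,11]},"smh":[{"ex":16,"l":82,"rl":68,"six":57},[71,42,67,71],[72,54]]}

Derivation:
After op 1 (remove /g/w/v): {"g":{"ict":{"eqo":37,"hsl":33,"lkw":11},"w":{"gfb":28,"lnk":48}},"rdq":{"e":{"fi":77,"nkg":68},"hm":[80,84,54],"sat":[65,3,13,47]},"scx":{"aw":[52,96],"byq":[54,44,90],"s":[11,14,56,11]},"smh":[{"ex":16,"l":82,"six":63},{"x":31,"ywd":91},[71,42,67,71],[72,54]]}
After op 2 (replace /g/ict/hsl 53): {"g":{"ict":{"eqo":37,"hsl":53,"lkw":11},"w":{"gfb":28,"lnk":48}},"rdq":{"e":{"fi":77,"nkg":68},"hm":[80,84,54],"sat":[65,3,13,47]},"scx":{"aw":[52,96],"byq":[54,44,90],"s":[11,14,56,11]},"smh":[{"ex":16,"l":82,"six":63},{"x":31,"ywd":91},[71,42,67,71],[72,54]]}
After op 3 (replace /smh/1/x 33): {"g":{"ict":{"eqo":37,"hsl":53,"lkw":11},"w":{"gfb":28,"lnk":48}},"rdq":{"e":{"fi":77,"nkg":68},"hm":[80,84,54],"sat":[65,3,13,47]},"scx":{"aw":[52,96],"byq":[54,44,90],"s":[11,14,56,11]},"smh":[{"ex":16,"l":82,"six":63},{"x":33,"ywd":91},[71,42,67,71],[72,54]]}
After op 4 (add /smh/0/rl 59): {"g":{"ict":{"eqo":37,"hsl":53,"lkw":11},"w":{"gfb":28,"lnk":48}},"rdq":{"e":{"fi":77,"nkg":68},"hm":[80,84,54],"sat":[65,3,13,47]},"scx":{"aw":[52,96],"byq":[54,44,90],"s":[11,14,56,11]},"smh":[{"ex":16,"l":82,"rl":59,"six":63},{"x":33,"ywd":91},[71,42,67,71],[72,54]]}
After op 5 (remove /g/w/gfb): {"g":{"ict":{"eqo":37,"hsl":53,"lkw":11},"w":{"lnk":48}},"rdq":{"e":{"fi":77,"nkg":68},"hm":[80,84,54],"sat":[65,3,13,47]},"scx":{"aw":[52,96],"byq":[54,44,90],"s":[11,14,56,11]},"smh":[{"ex":16,"l":82,"rl":59,"six":63},{"x":33,"ywd":91},[71,42,67,71],[72,54]]}
After op 6 (replace /smh/1/x 22): {"g":{"ict":{"eqo":37,"hsl":53,"lkw":11},"w":{"lnk":48}},"rdq":{"e":{"fi":77,"nkg":68},"hm":[80,84,54],"sat":[65,3,13,47]},"scx":{"aw":[52,96],"byq":[54,44,90],"s":[11,14,56,11]},"smh":[{"ex":16,"l":82,"rl":59,"six":63},{"x":22,"ywd":91},[71,42,67,71],[72,54]]}
After op 7 (add /rdq/e/rn 57): {"g":{"ict":{"eqo":37,"hsl":53,"lkw":11},"w":{"lnk":48}},"rdq":{"e":{"fi":77,"nkg":68,"rn":57},"hm":[80,84,54],"sat":[65,3,13,47]},"scx":{"aw":[52,96],"byq":[54,44,90],"s":[11,14,56,11]},"smh":[{"ex":16,"l":82,"rl":59,"six":63},{"x":22,"ywd":91},[71,42,67,71],[72,54]]}
After op 8 (add /g/w/m 85): {"g":{"ict":{"eqo":37,"hsl":53,"lkw":11},"w":{"lnk":48,"m":85}},"rdq":{"e":{"fi":77,"nkg":68,"rn":57},"hm":[80,84,54],"sat":[65,3,13,47]},"scx":{"aw":[52,96],"byq":[54,44,90],"s":[11,14,56,11]},"smh":[{"ex":16,"l":82,"rl":59,"six":63},{"x":22,"ywd":91},[71,42,67,71],[72,54]]}
After op 9 (replace /rdq/e/nkg 26): {"g":{"ict":{"eqo":37,"hsl":53,"lkw":11},"w":{"lnk":48,"m":85}},"rdq":{"e":{"fi":77,"nkg":26,"rn":57},"hm":[80,84,54],"sat":[65,3,13,47]},"scx":{"aw":[52,96],"byq":[54,44,90],"s":[11,14,56,11]},"smh":[{"ex":16,"l":82,"rl":59,"six":63},{"x":22,"ywd":91},[71,42,67,71],[72,54]]}
After op 10 (add /g/ict/gw 56): {"g":{"ict":{"eqo":37,"gw":56,"hsl":53,"lkw":11},"w":{"lnk":48,"m":85}},"rdq":{"e":{"fi":77,"nkg":26,"rn":57},"hm":[80,84,54],"sat":[65,3,13,47]},"scx":{"aw":[52,96],"byq":[54,44,90],"s":[11,14,56,11]},"smh":[{"ex":16,"l":82,"rl":59,"six":63},{"x":22,"ywd":91},[71,42,67,71],[72,54]]}
After op 11 (replace /rdq/e/rn 42): {"g":{"ict":{"eqo":37,"gw":56,"hsl":53,"lkw":11},"w":{"lnk":48,"m":85}},"rdq":{"e":{"fi":77,"nkg":26,"rn":42},"hm":[80,84,54],"sat":[65,3,13,47]},"scx":{"aw":[52,96],"byq":[54,44,90],"s":[11,14,56,11]},"smh":[{"ex":16,"l":82,"rl":59,"six":63},{"x":22,"ywd":91},[71,42,67,71],[72,54]]}
After op 12 (replace /rdq/e/rn 94): {"g":{"ict":{"eqo":37,"gw":56,"hsl":53,"lkw":11},"w":{"lnk":48,"m":85}},"rdq":{"e":{"fi":77,"nkg":26,"rn":94},"hm":[80,84,54],"sat":[65,3,13,47]},"scx":{"aw":[52,96],"byq":[54,44,90],"s":[11,14,56,11]},"smh":[{"ex":16,"l":82,"rl":59,"six":63},{"x":22,"ywd":91},[71,42,67,71],[72,54]]}
After op 13 (add /smh/0/rl 68): {"g":{"ict":{"eqo":37,"gw":56,"hsl":53,"lkw":11},"w":{"lnk":48,"m":85}},"rdq":{"e":{"fi":77,"nkg":26,"rn":94},"hm":[80,84,54],"sat":[65,3,13,47]},"scx":{"aw":[52,96],"byq":[54,44,90],"s":[11,14,56,11]},"smh":[{"ex":16,"l":82,"rl":68,"six":63},{"x":22,"ywd":91},[71,42,67,71],[72,54]]}
After op 14 (add /g/ur 54): {"g":{"ict":{"eqo":37,"gw":56,"hsl":53,"lkw":11},"ur":54,"w":{"lnk":48,"m":85}},"rdq":{"e":{"fi":77,"nkg":26,"rn":94},"hm":[80,84,54],"sat":[65,3,13,47]},"scx":{"aw":[52,96],"byq":[54,44,90],"s":[11,14,56,11]},"smh":[{"ex":16,"l":82,"rl":68,"six":63},{"x":22,"ywd":91},[71,42,67,71],[72,54]]}
After op 15 (remove /smh/1): {"g":{"ict":{"eqo":37,"gw":56,"hsl":53,"lkw":11},"ur":54,"w":{"lnk":48,"m":85}},"rdq":{"e":{"fi":77,"nkg":26,"rn":94},"hm":[80,84,54],"sat":[65,3,13,47]},"scx":{"aw":[52,96],"byq":[54,44,90],"s":[11,14,56,11]},"smh":[{"ex":16,"l":82,"rl":68,"six":63},[71,42,67,71],[72,54]]}
After op 16 (remove /rdq/hm): {"g":{"ict":{"eqo":37,"gw":56,"hsl":53,"lkw":11},"ur":54,"w":{"lnk":48,"m":85}},"rdq":{"e":{"fi":77,"nkg":26,"rn":94},"sat":[65,3,13,47]},"scx":{"aw":[52,96],"byq":[54,44,90],"s":[11,14,56,11]},"smh":[{"ex":16,"l":82,"rl":68,"six":63},[71,42,67,71],[72,54]]}
After op 17 (add /ks 12): {"g":{"ict":{"eqo":37,"gw":56,"hsl":53,"lkw":11},"ur":54,"w":{"lnk":48,"m":85}},"ks":12,"rdq":{"e":{"fi":77,"nkg":26,"rn":94},"sat":[65,3,13,47]},"scx":{"aw":[52,96],"byq":[54,44,90],"s":[11,14,56,11]},"smh":[{"ex":16,"l":82,"rl":68,"six":63},[71,42,67,71],[72,54]]}
After op 18 (add /g/ur 4): {"g":{"ict":{"eqo":37,"gw":56,"hsl":53,"lkw":11},"ur":4,"w":{"lnk":48,"m":85}},"ks":12,"rdq":{"e":{"fi":77,"nkg":26,"rn":94},"sat":[65,3,13,47]},"scx":{"aw":[52,96],"byq":[54,44,90],"s":[11,14,56,11]},"smh":[{"ex":16,"l":82,"rl":68,"six":63},[71,42,67,71],[72,54]]}
After op 19 (replace /g/ict/hsl 66): {"g":{"ict":{"eqo":37,"gw":56,"hsl":66,"lkw":11},"ur":4,"w":{"lnk":48,"m":85}},"ks":12,"rdq":{"e":{"fi":77,"nkg":26,"rn":94},"sat":[65,3,13,47]},"scx":{"aw":[52,96],"byq":[54,44,90],"s":[11,14,56,11]},"smh":[{"ex":16,"l":82,"rl":68,"six":63},[71,42,67,71],[72,54]]}
After op 20 (replace /smh/0/six 57): {"g":{"ict":{"eqo":37,"gw":56,"hsl":66,"lkw":11},"ur":4,"w":{"lnk":48,"m":85}},"ks":12,"rdq":{"e":{"fi":77,"nkg":26,"rn":94},"sat":[65,3,13,47]},"scx":{"aw":[52,96],"byq":[54,44,90],"s":[11,14,56,11]},"smh":[{"ex":16,"l":82,"rl":68,"six":57},[71,42,67,71],[72,54]]}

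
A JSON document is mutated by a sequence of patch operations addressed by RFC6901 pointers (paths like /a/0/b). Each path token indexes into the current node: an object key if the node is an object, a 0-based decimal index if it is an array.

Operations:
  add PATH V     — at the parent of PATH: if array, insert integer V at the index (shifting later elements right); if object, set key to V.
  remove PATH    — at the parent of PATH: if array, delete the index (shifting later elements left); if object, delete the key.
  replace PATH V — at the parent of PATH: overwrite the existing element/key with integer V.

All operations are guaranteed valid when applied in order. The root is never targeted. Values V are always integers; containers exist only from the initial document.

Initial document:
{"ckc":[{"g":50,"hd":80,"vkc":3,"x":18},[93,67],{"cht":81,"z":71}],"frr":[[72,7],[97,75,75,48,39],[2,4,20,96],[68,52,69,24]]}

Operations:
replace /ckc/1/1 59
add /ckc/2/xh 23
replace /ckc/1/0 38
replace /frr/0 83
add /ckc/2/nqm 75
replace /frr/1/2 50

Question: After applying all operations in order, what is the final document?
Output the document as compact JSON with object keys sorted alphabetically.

Answer: {"ckc":[{"g":50,"hd":80,"vkc":3,"x":18},[38,59],{"cht":81,"nqm":75,"xh":23,"z":71}],"frr":[83,[97,75,50,48,39],[2,4,20,96],[68,52,69,24]]}

Derivation:
After op 1 (replace /ckc/1/1 59): {"ckc":[{"g":50,"hd":80,"vkc":3,"x":18},[93,59],{"cht":81,"z":71}],"frr":[[72,7],[97,75,75,48,39],[2,4,20,96],[68,52,69,24]]}
After op 2 (add /ckc/2/xh 23): {"ckc":[{"g":50,"hd":80,"vkc":3,"x":18},[93,59],{"cht":81,"xh":23,"z":71}],"frr":[[72,7],[97,75,75,48,39],[2,4,20,96],[68,52,69,24]]}
After op 3 (replace /ckc/1/0 38): {"ckc":[{"g":50,"hd":80,"vkc":3,"x":18},[38,59],{"cht":81,"xh":23,"z":71}],"frr":[[72,7],[97,75,75,48,39],[2,4,20,96],[68,52,69,24]]}
After op 4 (replace /frr/0 83): {"ckc":[{"g":50,"hd":80,"vkc":3,"x":18},[38,59],{"cht":81,"xh":23,"z":71}],"frr":[83,[97,75,75,48,39],[2,4,20,96],[68,52,69,24]]}
After op 5 (add /ckc/2/nqm 75): {"ckc":[{"g":50,"hd":80,"vkc":3,"x":18},[38,59],{"cht":81,"nqm":75,"xh":23,"z":71}],"frr":[83,[97,75,75,48,39],[2,4,20,96],[68,52,69,24]]}
After op 6 (replace /frr/1/2 50): {"ckc":[{"g":50,"hd":80,"vkc":3,"x":18},[38,59],{"cht":81,"nqm":75,"xh":23,"z":71}],"frr":[83,[97,75,50,48,39],[2,4,20,96],[68,52,69,24]]}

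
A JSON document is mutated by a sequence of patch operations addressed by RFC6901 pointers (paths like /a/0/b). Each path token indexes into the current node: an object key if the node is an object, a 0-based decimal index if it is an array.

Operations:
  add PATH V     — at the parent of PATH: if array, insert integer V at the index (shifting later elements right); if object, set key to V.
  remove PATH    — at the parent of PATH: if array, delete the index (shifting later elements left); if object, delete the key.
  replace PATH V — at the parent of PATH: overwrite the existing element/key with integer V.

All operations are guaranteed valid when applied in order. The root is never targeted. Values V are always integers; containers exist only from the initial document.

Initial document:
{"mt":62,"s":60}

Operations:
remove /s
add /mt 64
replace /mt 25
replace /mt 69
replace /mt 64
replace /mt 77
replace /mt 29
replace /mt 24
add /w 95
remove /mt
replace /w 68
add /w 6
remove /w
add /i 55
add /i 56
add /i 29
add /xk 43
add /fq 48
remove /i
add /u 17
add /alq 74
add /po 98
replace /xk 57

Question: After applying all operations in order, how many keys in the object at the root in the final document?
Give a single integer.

After op 1 (remove /s): {"mt":62}
After op 2 (add /mt 64): {"mt":64}
After op 3 (replace /mt 25): {"mt":25}
After op 4 (replace /mt 69): {"mt":69}
After op 5 (replace /mt 64): {"mt":64}
After op 6 (replace /mt 77): {"mt":77}
After op 7 (replace /mt 29): {"mt":29}
After op 8 (replace /mt 24): {"mt":24}
After op 9 (add /w 95): {"mt":24,"w":95}
After op 10 (remove /mt): {"w":95}
After op 11 (replace /w 68): {"w":68}
After op 12 (add /w 6): {"w":6}
After op 13 (remove /w): {}
After op 14 (add /i 55): {"i":55}
After op 15 (add /i 56): {"i":56}
After op 16 (add /i 29): {"i":29}
After op 17 (add /xk 43): {"i":29,"xk":43}
After op 18 (add /fq 48): {"fq":48,"i":29,"xk":43}
After op 19 (remove /i): {"fq":48,"xk":43}
After op 20 (add /u 17): {"fq":48,"u":17,"xk":43}
After op 21 (add /alq 74): {"alq":74,"fq":48,"u":17,"xk":43}
After op 22 (add /po 98): {"alq":74,"fq":48,"po":98,"u":17,"xk":43}
After op 23 (replace /xk 57): {"alq":74,"fq":48,"po":98,"u":17,"xk":57}
Size at the root: 5

Answer: 5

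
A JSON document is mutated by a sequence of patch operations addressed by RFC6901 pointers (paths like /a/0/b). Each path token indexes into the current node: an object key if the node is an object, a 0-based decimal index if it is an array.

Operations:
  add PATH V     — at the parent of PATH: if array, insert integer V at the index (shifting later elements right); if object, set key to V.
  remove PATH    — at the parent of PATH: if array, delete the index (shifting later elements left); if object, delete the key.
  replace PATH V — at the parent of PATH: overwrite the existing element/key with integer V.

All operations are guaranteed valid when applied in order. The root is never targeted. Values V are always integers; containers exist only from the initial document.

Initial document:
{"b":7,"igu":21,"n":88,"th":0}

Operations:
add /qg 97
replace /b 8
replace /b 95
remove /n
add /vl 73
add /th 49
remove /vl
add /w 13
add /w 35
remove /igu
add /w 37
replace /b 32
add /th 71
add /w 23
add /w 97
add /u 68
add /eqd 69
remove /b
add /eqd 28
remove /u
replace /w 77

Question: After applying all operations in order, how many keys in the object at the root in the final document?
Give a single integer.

After op 1 (add /qg 97): {"b":7,"igu":21,"n":88,"qg":97,"th":0}
After op 2 (replace /b 8): {"b":8,"igu":21,"n":88,"qg":97,"th":0}
After op 3 (replace /b 95): {"b":95,"igu":21,"n":88,"qg":97,"th":0}
After op 4 (remove /n): {"b":95,"igu":21,"qg":97,"th":0}
After op 5 (add /vl 73): {"b":95,"igu":21,"qg":97,"th":0,"vl":73}
After op 6 (add /th 49): {"b":95,"igu":21,"qg":97,"th":49,"vl":73}
After op 7 (remove /vl): {"b":95,"igu":21,"qg":97,"th":49}
After op 8 (add /w 13): {"b":95,"igu":21,"qg":97,"th":49,"w":13}
After op 9 (add /w 35): {"b":95,"igu":21,"qg":97,"th":49,"w":35}
After op 10 (remove /igu): {"b":95,"qg":97,"th":49,"w":35}
After op 11 (add /w 37): {"b":95,"qg":97,"th":49,"w":37}
After op 12 (replace /b 32): {"b":32,"qg":97,"th":49,"w":37}
After op 13 (add /th 71): {"b":32,"qg":97,"th":71,"w":37}
After op 14 (add /w 23): {"b":32,"qg":97,"th":71,"w":23}
After op 15 (add /w 97): {"b":32,"qg":97,"th":71,"w":97}
After op 16 (add /u 68): {"b":32,"qg":97,"th":71,"u":68,"w":97}
After op 17 (add /eqd 69): {"b":32,"eqd":69,"qg":97,"th":71,"u":68,"w":97}
After op 18 (remove /b): {"eqd":69,"qg":97,"th":71,"u":68,"w":97}
After op 19 (add /eqd 28): {"eqd":28,"qg":97,"th":71,"u":68,"w":97}
After op 20 (remove /u): {"eqd":28,"qg":97,"th":71,"w":97}
After op 21 (replace /w 77): {"eqd":28,"qg":97,"th":71,"w":77}
Size at the root: 4

Answer: 4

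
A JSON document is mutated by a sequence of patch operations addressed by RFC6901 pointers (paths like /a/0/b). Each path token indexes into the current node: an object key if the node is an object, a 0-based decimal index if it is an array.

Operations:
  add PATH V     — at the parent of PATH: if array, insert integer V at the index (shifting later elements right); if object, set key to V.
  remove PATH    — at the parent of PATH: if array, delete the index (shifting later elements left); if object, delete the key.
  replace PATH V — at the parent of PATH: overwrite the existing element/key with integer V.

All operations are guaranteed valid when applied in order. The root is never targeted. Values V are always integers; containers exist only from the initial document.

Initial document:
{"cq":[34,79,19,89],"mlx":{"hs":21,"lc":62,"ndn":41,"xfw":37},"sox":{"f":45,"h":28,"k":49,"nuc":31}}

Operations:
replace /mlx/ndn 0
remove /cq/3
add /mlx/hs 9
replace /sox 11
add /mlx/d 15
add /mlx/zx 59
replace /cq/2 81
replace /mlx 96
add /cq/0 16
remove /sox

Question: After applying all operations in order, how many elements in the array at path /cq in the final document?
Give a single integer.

After op 1 (replace /mlx/ndn 0): {"cq":[34,79,19,89],"mlx":{"hs":21,"lc":62,"ndn":0,"xfw":37},"sox":{"f":45,"h":28,"k":49,"nuc":31}}
After op 2 (remove /cq/3): {"cq":[34,79,19],"mlx":{"hs":21,"lc":62,"ndn":0,"xfw":37},"sox":{"f":45,"h":28,"k":49,"nuc":31}}
After op 3 (add /mlx/hs 9): {"cq":[34,79,19],"mlx":{"hs":9,"lc":62,"ndn":0,"xfw":37},"sox":{"f":45,"h":28,"k":49,"nuc":31}}
After op 4 (replace /sox 11): {"cq":[34,79,19],"mlx":{"hs":9,"lc":62,"ndn":0,"xfw":37},"sox":11}
After op 5 (add /mlx/d 15): {"cq":[34,79,19],"mlx":{"d":15,"hs":9,"lc":62,"ndn":0,"xfw":37},"sox":11}
After op 6 (add /mlx/zx 59): {"cq":[34,79,19],"mlx":{"d":15,"hs":9,"lc":62,"ndn":0,"xfw":37,"zx":59},"sox":11}
After op 7 (replace /cq/2 81): {"cq":[34,79,81],"mlx":{"d":15,"hs":9,"lc":62,"ndn":0,"xfw":37,"zx":59},"sox":11}
After op 8 (replace /mlx 96): {"cq":[34,79,81],"mlx":96,"sox":11}
After op 9 (add /cq/0 16): {"cq":[16,34,79,81],"mlx":96,"sox":11}
After op 10 (remove /sox): {"cq":[16,34,79,81],"mlx":96}
Size at path /cq: 4

Answer: 4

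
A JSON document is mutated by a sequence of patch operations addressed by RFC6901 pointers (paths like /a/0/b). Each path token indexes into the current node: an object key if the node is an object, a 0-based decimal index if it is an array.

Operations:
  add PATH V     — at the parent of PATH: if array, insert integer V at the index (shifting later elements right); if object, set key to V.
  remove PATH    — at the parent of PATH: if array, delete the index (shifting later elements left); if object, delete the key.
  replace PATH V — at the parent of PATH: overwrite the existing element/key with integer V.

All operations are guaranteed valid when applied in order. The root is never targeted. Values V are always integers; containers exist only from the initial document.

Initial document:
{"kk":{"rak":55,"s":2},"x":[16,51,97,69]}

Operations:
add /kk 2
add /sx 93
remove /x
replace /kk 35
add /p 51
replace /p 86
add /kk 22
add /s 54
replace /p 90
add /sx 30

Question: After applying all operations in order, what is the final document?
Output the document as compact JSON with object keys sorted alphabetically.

Answer: {"kk":22,"p":90,"s":54,"sx":30}

Derivation:
After op 1 (add /kk 2): {"kk":2,"x":[16,51,97,69]}
After op 2 (add /sx 93): {"kk":2,"sx":93,"x":[16,51,97,69]}
After op 3 (remove /x): {"kk":2,"sx":93}
After op 4 (replace /kk 35): {"kk":35,"sx":93}
After op 5 (add /p 51): {"kk":35,"p":51,"sx":93}
After op 6 (replace /p 86): {"kk":35,"p":86,"sx":93}
After op 7 (add /kk 22): {"kk":22,"p":86,"sx":93}
After op 8 (add /s 54): {"kk":22,"p":86,"s":54,"sx":93}
After op 9 (replace /p 90): {"kk":22,"p":90,"s":54,"sx":93}
After op 10 (add /sx 30): {"kk":22,"p":90,"s":54,"sx":30}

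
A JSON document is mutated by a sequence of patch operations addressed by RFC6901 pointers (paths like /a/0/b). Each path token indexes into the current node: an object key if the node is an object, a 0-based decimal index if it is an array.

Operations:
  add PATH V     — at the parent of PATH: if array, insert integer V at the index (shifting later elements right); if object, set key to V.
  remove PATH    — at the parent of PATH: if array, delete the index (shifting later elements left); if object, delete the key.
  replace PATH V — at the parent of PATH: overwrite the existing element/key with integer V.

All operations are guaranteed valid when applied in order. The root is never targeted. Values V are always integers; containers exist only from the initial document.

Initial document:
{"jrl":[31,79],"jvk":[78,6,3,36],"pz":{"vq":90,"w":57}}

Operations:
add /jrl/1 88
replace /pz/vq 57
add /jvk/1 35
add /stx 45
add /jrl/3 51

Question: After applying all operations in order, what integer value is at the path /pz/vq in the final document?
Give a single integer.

Answer: 57

Derivation:
After op 1 (add /jrl/1 88): {"jrl":[31,88,79],"jvk":[78,6,3,36],"pz":{"vq":90,"w":57}}
After op 2 (replace /pz/vq 57): {"jrl":[31,88,79],"jvk":[78,6,3,36],"pz":{"vq":57,"w":57}}
After op 3 (add /jvk/1 35): {"jrl":[31,88,79],"jvk":[78,35,6,3,36],"pz":{"vq":57,"w":57}}
After op 4 (add /stx 45): {"jrl":[31,88,79],"jvk":[78,35,6,3,36],"pz":{"vq":57,"w":57},"stx":45}
After op 5 (add /jrl/3 51): {"jrl":[31,88,79,51],"jvk":[78,35,6,3,36],"pz":{"vq":57,"w":57},"stx":45}
Value at /pz/vq: 57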